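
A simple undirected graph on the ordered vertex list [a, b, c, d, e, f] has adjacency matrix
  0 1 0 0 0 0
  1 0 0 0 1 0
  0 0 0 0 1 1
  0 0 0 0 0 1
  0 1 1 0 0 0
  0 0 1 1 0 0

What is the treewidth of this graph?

A width-1 tree decomposition is:
Bags: B1 = {d, f}  B2 = {c, f}  B3 = {c, e}  B4 = {b, e}  B5 = {a, b}
Tree: B1–B2, B2–B3, B3–B4, B4–B5
Every bag has size at most 2, so the width is 2 − 1 = 1 and tw(G) ≤ 1. G has an edge, so its treewidth is at least 1. The upper and lower bounds meet at 1, so that is the treewidth.

1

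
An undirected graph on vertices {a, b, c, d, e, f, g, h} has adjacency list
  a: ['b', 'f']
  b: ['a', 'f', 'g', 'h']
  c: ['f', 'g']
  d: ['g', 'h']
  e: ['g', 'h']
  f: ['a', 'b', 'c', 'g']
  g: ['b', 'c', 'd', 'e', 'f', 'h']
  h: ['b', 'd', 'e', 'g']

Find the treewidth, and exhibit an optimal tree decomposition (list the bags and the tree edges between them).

The largest bag has 3 vertices, giving width 2; this decomposition certifies tw(G) ≤ 2. On the other hand G contains the 3-clique {d, g, h}. A clique must lie in a single bag of any decomposition, so no decomposition can have width below 2. Therefore the treewidth is 2.

Treewidth 2.
One such decomposition:
Bags: B1 = {c, f, g}  B2 = {b, f, g}  B3 = {b, g, h}  B4 = {d, g, h}  B5 = {e, g, h}  B6 = {a, b, f}
Tree: B1–B2, B2–B3, B3–B4, B4–B5, B2–B6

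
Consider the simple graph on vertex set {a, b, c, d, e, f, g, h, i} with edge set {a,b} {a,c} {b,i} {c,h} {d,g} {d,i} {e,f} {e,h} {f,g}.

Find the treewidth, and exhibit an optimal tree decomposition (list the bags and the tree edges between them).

Each bag holds 3 vertices, so the decomposition has width 2, which upper-bounds the treewidth. For the lower bound, G contains the cycle g–f–e–h–c–a–b–i–d–g, so G is not a forest; only forests have treewidth ≤ 1, hence tw(G) ≥ 2. Hence tw(G) = 2 exactly.

Treewidth 2.
One optimal decomposition is:
Bags: B1 = {e, f, g}  B2 = {e, g, h}  B3 = {c, g, h}  B4 = {a, c, g}  B5 = {a, b, g}  B6 = {b, g, i}  B7 = {d, g, i}
Tree: B1–B2, B2–B3, B3–B4, B4–B5, B5–B6, B6–B7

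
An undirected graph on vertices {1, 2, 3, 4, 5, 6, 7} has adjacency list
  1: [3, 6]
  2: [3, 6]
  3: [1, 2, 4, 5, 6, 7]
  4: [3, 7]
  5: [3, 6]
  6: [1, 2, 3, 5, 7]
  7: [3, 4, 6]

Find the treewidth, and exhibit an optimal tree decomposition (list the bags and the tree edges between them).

Treewidth 2.
Bags: B1 = {3, 6, 7}  B2 = {3, 4, 7}  B3 = {3, 5, 6}  B4 = {1, 3, 6}  B5 = {2, 3, 6}
Tree: B1–B2, B1–B3, B1–B4, B3–B5

Every bag has size at most 3, so the width is 3 − 1 = 2 and tw(G) ≤ 2. On the other hand G contains the 3-clique {3, 4, 7}. A clique must lie in a single bag of any decomposition, so no decomposition can have width below 2. Combining the bounds, tw(G) = 2.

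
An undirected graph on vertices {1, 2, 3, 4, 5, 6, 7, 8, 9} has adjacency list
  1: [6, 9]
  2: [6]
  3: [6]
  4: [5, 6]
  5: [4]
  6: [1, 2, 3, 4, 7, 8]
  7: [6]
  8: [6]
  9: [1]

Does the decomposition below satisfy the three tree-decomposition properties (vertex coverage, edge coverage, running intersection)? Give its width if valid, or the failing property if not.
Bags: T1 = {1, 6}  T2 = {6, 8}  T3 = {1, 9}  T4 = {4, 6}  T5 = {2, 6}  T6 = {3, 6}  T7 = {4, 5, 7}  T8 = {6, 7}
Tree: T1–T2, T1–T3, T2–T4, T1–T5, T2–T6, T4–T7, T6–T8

No — bags containing vertex 7 are not connected in the tree.

A tree decomposition must satisfy three properties: every vertex lies in some bag; for every edge, both endpoints lie together in some bag; and for every vertex, the bags containing it form a connected subtree. Here bags containing vertex 7 are not connected in the tree, so the decomposition is invalid.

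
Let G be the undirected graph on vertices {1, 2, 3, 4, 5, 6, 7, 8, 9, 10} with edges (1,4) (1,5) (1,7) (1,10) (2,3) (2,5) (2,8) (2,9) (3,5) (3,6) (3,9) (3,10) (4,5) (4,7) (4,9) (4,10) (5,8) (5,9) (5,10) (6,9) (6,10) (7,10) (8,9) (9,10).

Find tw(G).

A width-3 tree decomposition is:
Bags: B1 = {3, 5, 9, 10}  B2 = {4, 5, 9, 10}  B3 = {1, 4, 5, 10}  B4 = {3, 6, 9, 10}  B5 = {2, 3, 5, 9}  B6 = {1, 4, 7, 10}  B7 = {2, 5, 8, 9}
Tree: B1–B2, B2–B3, B1–B4, B1–B5, B3–B6, B5–B7
Each bag holds 4 vertices, so the decomposition has width 3, which upper-bounds the treewidth. Conversely, {1, 4, 5, 10} is a clique of size 4, and the vertices of any clique must share a bag in every tree decomposition; so some bag has ≥ 4 vertices and tw(G) ≥ 3. Hence tw(G) = 3 exactly.

3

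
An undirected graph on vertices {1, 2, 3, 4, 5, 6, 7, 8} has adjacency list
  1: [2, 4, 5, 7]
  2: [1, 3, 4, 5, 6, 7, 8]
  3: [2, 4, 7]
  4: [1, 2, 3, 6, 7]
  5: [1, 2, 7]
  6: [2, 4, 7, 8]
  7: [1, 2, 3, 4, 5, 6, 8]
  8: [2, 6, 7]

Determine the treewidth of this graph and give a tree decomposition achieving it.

Treewidth 3.
One optimal decomposition is:
Bags: B1 = {1, 2, 4, 7}  B2 = {2, 4, 6, 7}  B3 = {1, 2, 5, 7}  B4 = {2, 6, 7, 8}  B5 = {2, 3, 4, 7}
Tree: B1–B2, B1–B3, B2–B4, B1–B5

The largest bag has 4 vertices, giving width 3; this decomposition certifies tw(G) ≤ 3. Conversely, {2, 6, 7, 8} is a clique of size 4, and the vertices of any clique must share a bag in every tree decomposition; so some bag has ≥ 4 vertices and tw(G) ≥ 3. Combining the bounds, tw(G) = 3.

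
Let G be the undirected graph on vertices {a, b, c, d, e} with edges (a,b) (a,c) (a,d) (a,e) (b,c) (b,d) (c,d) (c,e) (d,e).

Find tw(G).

A width-3 tree decomposition is:
Bags: B1 = {a, b, c, d}  B2 = {a, c, d, e}
Tree: B1–B2
Each bag holds 4 vertices, so the decomposition has width 3, which upper-bounds the treewidth. On the other hand G contains the 4-clique {a, c, d, e}. A clique must lie in a single bag of any decomposition, so no decomposition can have width below 3. Therefore the treewidth is 3.

3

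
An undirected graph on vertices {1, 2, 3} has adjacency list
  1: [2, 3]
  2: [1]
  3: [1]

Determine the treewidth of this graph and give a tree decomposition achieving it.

Each bag holds 2 vertices, so the decomposition has width 1, which upper-bounds the treewidth. Since G has at least one edge (e.g. 2–1), it is not an edgeless graph, so tw(G) ≥ 1. Combining the bounds, tw(G) = 1.

Treewidth 1.
Bags: B1 = {1, 2}  B2 = {1, 3}
Tree: B1–B2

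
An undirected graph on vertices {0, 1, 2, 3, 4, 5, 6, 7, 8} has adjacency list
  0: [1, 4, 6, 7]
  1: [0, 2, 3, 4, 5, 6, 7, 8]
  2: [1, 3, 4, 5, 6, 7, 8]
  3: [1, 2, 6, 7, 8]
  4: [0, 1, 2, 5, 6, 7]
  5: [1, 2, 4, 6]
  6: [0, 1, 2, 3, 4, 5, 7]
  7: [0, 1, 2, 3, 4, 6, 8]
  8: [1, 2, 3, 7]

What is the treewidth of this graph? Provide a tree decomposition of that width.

Treewidth 4.
One optimal decomposition is:
Bags: B1 = {1, 2, 4, 6, 7}  B2 = {1, 2, 3, 6, 7}  B3 = {0, 1, 4, 6, 7}  B4 = {1, 2, 3, 7, 8}  B5 = {1, 2, 4, 5, 6}
Tree: B1–B2, B1–B3, B2–B4, B1–B5

The largest bag has 5 vertices, giving width 4; this decomposition certifies tw(G) ≤ 4. On the other hand G contains the 5-clique {0, 1, 4, 6, 7}. A clique must lie in a single bag of any decomposition, so no decomposition can have width below 4. The upper and lower bounds meet at 4, so that is the treewidth.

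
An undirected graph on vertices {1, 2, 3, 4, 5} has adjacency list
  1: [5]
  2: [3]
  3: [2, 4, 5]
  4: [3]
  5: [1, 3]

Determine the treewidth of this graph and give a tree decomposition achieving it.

Each bag holds 2 vertices, so the decomposition has width 1, which upper-bounds the treewidth. G has an edge, so its treewidth is at least 1. The upper and lower bounds meet at 1, so that is the treewidth.

Treewidth 1.
One optimal decomposition is:
Bags: B1 = {2, 3}  B2 = {3, 4}  B3 = {3, 5}  B4 = {1, 5}
Tree: B1–B2, B2–B3, B3–B4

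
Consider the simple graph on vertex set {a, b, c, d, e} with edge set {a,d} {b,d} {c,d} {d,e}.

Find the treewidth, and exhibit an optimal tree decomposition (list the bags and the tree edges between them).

Treewidth 1.
One such decomposition:
Bags: B1 = {b, d}  B2 = {a, d}  B3 = {c, d}  B4 = {d, e}
Tree: B1–B2, B1–B3, B1–B4

The largest bag has 2 vertices, giving width 1; this decomposition certifies tw(G) ≤ 1. Since G has at least one edge (e.g. b–d), it is not an edgeless graph, so tw(G) ≥ 1. The upper and lower bounds meet at 1, so that is the treewidth.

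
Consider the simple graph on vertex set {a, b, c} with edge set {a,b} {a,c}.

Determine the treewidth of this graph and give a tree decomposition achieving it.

Treewidth 1.
One optimal decomposition is:
Bags: B1 = {a, b}  B2 = {a, c}
Tree: B1–B2

Each bag holds 2 vertices, so the decomposition has width 1, which upper-bounds the treewidth. G has an edge, so its treewidth is at least 1. Combining the bounds, tw(G) = 1.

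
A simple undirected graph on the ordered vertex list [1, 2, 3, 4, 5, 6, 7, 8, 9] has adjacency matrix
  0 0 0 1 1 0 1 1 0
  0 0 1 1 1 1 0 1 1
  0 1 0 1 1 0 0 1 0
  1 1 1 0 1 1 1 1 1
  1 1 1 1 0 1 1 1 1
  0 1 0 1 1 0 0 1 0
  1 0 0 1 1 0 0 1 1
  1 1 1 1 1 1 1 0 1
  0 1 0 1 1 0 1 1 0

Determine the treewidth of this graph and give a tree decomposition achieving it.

Treewidth 4.
One optimal decomposition is:
Bags: B1 = {2, 4, 5, 8, 9}  B2 = {4, 5, 7, 8, 9}  B3 = {1, 4, 5, 7, 8}  B4 = {2, 3, 4, 5, 8}  B5 = {2, 4, 5, 6, 8}
Tree: B1–B2, B2–B3, B1–B4, B4–B5

Every bag has size at most 5, so the width is 5 − 1 = 4 and tw(G) ≤ 4. On the other hand G contains the 5-clique {1, 4, 5, 7, 8}. A clique must lie in a single bag of any decomposition, so no decomposition can have width below 4. Combining the bounds, tw(G) = 4.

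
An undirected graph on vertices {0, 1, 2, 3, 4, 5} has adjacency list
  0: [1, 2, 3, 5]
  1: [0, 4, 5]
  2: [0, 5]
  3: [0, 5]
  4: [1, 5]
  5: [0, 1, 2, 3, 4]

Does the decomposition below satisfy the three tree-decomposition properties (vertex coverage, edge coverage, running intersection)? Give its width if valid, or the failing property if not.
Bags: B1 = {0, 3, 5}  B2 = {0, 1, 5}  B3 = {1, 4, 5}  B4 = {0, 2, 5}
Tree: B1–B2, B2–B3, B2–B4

Yes; width 2.

Checking the three conditions: (i) the bags cover all of {0, 1, 2, 3, 4, 5}; (ii) for each edge, some bag contains both endpoints; (iii) the bags containing any fixed vertex form a subtree. All hold, so the decomposition is valid with width 3 − 1 = 2.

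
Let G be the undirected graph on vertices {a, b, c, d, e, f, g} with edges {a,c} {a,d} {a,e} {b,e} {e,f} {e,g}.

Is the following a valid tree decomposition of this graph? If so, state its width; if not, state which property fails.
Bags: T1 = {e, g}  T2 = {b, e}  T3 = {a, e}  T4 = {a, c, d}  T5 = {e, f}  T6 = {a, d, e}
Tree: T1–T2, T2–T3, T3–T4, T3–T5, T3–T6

No — bags containing vertex d are not connected in the tree.

A tree decomposition must satisfy three properties: every vertex lies in some bag; for every edge, both endpoints lie together in some bag; and for every vertex, the bags containing it form a connected subtree. Here bags containing vertex d are not connected in the tree, so the decomposition is invalid.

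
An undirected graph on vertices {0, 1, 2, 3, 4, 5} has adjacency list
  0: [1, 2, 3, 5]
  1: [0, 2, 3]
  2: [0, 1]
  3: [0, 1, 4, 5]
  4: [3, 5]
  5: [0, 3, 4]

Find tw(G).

A width-2 tree decomposition is:
Bags: B1 = {0, 1, 3}  B2 = {0, 3, 5}  B3 = {0, 1, 2}  B4 = {3, 4, 5}
Tree: B1–B2, B1–B3, B2–B4
Every bag has size at most 3, so the width is 3 − 1 = 2 and tw(G) ≤ 2. Conversely, {0, 1, 2} is a clique of size 3, and the vertices of any clique must share a bag in every tree decomposition; so some bag has ≥ 3 vertices and tw(G) ≥ 2. Therefore the treewidth is 2.

2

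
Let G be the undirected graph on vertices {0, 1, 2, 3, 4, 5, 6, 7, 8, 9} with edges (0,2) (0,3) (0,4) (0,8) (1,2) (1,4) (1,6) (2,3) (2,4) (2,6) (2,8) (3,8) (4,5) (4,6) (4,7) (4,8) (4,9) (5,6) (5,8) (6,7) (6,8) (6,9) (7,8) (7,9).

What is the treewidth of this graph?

3

A width-3 tree decomposition is:
Bags: B1 = {2, 4, 6, 8}  B2 = {4, 6, 7, 8}  B3 = {0, 2, 4, 8}  B4 = {4, 6, 7, 9}  B5 = {4, 5, 6, 8}  B6 = {0, 2, 3, 8}  B7 = {1, 2, 4, 6}
Tree: B1–B2, B1–B3, B2–B4, B2–B5, B3–B6, B1–B7
The largest bag has 4 vertices, giving width 3; this decomposition certifies tw(G) ≤ 3. For the lower bound, the 4 vertices {0, 2, 3, 8} are pairwise adjacent, and any tree decomposition puts a clique entirely inside one bag — forcing width ≥ 3. Hence tw(G) = 3 exactly.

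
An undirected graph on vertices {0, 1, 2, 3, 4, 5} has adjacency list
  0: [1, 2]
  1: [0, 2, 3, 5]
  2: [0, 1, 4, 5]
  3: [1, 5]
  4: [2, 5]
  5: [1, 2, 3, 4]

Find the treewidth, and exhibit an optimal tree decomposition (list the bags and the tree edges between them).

The largest bag has 3 vertices, giving width 2; this decomposition certifies tw(G) ≤ 2. For the lower bound, the 3 vertices {0, 1, 2} are pairwise adjacent, and any tree decomposition puts a clique entirely inside one bag — forcing width ≥ 2. The upper and lower bounds meet at 2, so that is the treewidth.

Treewidth 2.
Bags: B1 = {1, 2, 5}  B2 = {1, 3, 5}  B3 = {0, 1, 2}  B4 = {2, 4, 5}
Tree: B1–B2, B1–B3, B1–B4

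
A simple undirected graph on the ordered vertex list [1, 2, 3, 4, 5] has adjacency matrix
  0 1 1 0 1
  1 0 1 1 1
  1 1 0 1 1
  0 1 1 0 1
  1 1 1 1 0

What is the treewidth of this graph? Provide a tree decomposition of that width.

Each bag holds 4 vertices, so the decomposition has width 3, which upper-bounds the treewidth. For the lower bound, the 4 vertices {1, 2, 3, 5} are pairwise adjacent, and any tree decomposition puts a clique entirely inside one bag — forcing width ≥ 3. Combining the bounds, tw(G) = 3.

Treewidth 3.
Bags: B1 = {2, 3, 4, 5}  B2 = {1, 2, 3, 5}
Tree: B1–B2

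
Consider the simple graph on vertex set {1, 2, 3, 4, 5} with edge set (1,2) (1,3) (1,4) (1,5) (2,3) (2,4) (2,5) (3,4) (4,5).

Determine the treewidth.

3

A width-3 tree decomposition is:
Bags: B1 = {1, 2, 3, 4}  B2 = {1, 2, 4, 5}
Tree: B1–B2
Each bag holds 4 vertices, so the decomposition has width 3, which upper-bounds the treewidth. For the lower bound, the 4 vertices {1, 2, 3, 4} are pairwise adjacent, and any tree decomposition puts a clique entirely inside one bag — forcing width ≥ 3. Combining the bounds, tw(G) = 3.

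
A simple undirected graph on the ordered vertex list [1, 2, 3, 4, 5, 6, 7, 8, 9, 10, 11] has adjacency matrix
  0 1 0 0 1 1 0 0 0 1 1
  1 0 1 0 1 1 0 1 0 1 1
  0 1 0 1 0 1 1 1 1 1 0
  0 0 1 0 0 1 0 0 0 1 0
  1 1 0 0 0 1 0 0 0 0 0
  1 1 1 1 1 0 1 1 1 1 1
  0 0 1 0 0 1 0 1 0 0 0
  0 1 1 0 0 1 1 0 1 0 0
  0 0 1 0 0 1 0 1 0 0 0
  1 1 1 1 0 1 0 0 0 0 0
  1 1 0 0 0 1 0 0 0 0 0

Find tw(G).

3

A width-3 tree decomposition is:
Bags: B1 = {3, 6, 8, 9}  B2 = {2, 3, 6, 8}  B3 = {2, 3, 6, 10}  B4 = {3, 6, 7, 8}  B5 = {1, 2, 6, 10}  B6 = {1, 2, 6, 11}  B7 = {1, 2, 5, 6}  B8 = {3, 4, 6, 10}
Tree: B1–B2, B2–B3, B2–B4, B3–B5, B5–B6, B6–B7, B3–B8
Every bag has size at most 4, so the width is 4 − 1 = 3 and tw(G) ≤ 3. Conversely, {3, 6, 8, 9} is a clique of size 4, and the vertices of any clique must share a bag in every tree decomposition; so some bag has ≥ 4 vertices and tw(G) ≥ 3. The upper and lower bounds meet at 3, so that is the treewidth.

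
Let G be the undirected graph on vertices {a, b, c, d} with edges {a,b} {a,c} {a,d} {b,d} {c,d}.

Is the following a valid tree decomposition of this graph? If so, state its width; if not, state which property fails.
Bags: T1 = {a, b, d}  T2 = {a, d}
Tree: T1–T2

No — vertex c appears in no bag.

A tree decomposition must satisfy three properties: every vertex lies in some bag; for every edge, both endpoints lie together in some bag; and for every vertex, the bags containing it form a connected subtree. Here vertex c appears in no bag, so the decomposition is invalid.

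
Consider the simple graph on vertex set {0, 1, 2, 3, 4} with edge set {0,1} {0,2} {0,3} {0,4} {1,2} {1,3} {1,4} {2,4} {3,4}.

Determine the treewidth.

3

A width-3 tree decomposition is:
Bags: B1 = {0, 1, 2, 4}  B2 = {0, 1, 3, 4}
Tree: B1–B2
The largest bag has 4 vertices, giving width 3; this decomposition certifies tw(G) ≤ 3. For the lower bound, the 4 vertices {0, 1, 2, 4} are pairwise adjacent, and any tree decomposition puts a clique entirely inside one bag — forcing width ≥ 3. Hence tw(G) = 3 exactly.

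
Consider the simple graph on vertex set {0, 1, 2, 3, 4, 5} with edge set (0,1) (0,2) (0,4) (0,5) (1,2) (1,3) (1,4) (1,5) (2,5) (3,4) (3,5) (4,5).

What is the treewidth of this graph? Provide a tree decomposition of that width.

Treewidth 3.
Bags: B1 = {1, 3, 4, 5}  B2 = {0, 1, 4, 5}  B3 = {0, 1, 2, 5}
Tree: B1–B2, B2–B3

Every bag has size at most 4, so the width is 4 − 1 = 3 and tw(G) ≤ 3. Conversely, {0, 1, 2, 5} is a clique of size 4, and the vertices of any clique must share a bag in every tree decomposition; so some bag has ≥ 4 vertices and tw(G) ≥ 3. Therefore the treewidth is 3.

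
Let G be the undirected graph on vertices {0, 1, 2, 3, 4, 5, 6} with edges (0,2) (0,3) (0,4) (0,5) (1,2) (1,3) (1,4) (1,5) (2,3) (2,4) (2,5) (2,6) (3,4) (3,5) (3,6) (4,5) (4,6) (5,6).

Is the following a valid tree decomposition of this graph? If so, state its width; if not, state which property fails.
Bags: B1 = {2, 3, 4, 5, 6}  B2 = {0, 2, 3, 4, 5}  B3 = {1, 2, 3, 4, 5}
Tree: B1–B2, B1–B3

Yes; width 4.

Vertex coverage: the bags together contain {0, 1, 2, 3, 4, 5, 6}, the full vertex set. Edge coverage: each edge of G has both endpoints in at least one bag. Running intersection: for every vertex, the bags containing it form a connected subtree. All three properties hold, so this is a valid tree decomposition of width max|bag| − 1 = 4, and hence tw(G) ≤ 4.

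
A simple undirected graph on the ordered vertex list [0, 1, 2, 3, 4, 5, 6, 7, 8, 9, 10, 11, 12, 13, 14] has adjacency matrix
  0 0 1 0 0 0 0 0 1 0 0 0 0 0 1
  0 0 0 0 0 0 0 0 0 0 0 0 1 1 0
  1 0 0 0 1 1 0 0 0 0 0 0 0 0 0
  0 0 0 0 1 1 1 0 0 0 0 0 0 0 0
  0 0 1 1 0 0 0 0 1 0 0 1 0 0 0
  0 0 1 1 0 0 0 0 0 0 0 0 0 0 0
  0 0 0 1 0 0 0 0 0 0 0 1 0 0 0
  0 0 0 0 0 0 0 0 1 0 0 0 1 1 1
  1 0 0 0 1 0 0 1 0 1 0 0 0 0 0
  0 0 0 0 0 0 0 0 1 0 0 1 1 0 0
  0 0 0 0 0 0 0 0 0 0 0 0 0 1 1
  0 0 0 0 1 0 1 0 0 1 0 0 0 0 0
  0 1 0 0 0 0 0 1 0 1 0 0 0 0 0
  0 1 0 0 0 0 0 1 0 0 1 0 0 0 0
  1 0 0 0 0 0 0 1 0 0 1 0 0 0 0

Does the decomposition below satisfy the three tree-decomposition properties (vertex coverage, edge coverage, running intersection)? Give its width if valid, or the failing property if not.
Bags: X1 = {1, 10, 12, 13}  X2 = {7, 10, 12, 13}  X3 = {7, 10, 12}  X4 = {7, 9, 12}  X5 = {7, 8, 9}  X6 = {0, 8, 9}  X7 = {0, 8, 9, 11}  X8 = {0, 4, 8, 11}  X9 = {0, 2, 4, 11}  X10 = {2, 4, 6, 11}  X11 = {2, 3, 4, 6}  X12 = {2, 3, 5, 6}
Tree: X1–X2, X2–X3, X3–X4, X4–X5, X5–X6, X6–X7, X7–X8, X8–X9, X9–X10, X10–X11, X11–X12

A tree decomposition must satisfy three properties: every vertex lies in some bag; for every edge, both endpoints lie together in some bag; and for every vertex, the bags containing it form a connected subtree. Here vertex 14 appears in no bag, so the decomposition is invalid.

No — vertex 14 appears in no bag.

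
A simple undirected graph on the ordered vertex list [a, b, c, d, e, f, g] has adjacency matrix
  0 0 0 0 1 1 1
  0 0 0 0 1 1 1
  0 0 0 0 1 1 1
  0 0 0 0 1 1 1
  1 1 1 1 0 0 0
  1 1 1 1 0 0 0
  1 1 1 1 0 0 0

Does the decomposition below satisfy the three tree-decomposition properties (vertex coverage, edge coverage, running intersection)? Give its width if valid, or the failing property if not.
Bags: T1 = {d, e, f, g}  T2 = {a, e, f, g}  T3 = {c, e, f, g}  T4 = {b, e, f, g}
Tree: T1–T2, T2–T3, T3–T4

Vertex coverage: the bags together contain {a, b, c, d, e, f, g}, the full vertex set. Edge coverage: each edge of G has both endpoints in at least one bag. Running intersection: for every vertex, the bags containing it form a connected subtree. All three properties hold, so this is a valid tree decomposition of width max|bag| − 1 = 3, and hence tw(G) ≤ 3.

Yes; width 3.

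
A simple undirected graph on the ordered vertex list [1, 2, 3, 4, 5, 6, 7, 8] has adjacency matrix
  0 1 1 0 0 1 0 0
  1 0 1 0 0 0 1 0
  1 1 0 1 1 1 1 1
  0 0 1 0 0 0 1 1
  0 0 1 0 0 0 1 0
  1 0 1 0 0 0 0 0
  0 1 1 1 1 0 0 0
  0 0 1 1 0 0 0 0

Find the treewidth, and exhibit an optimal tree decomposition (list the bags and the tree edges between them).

Treewidth 2.
One optimal decomposition is:
Bags: B1 = {2, 3, 7}  B2 = {3, 4, 7}  B3 = {3, 4, 8}  B4 = {3, 5, 7}  B5 = {1, 2, 3}  B6 = {1, 3, 6}
Tree: B1–B2, B2–B3, B2–B4, B1–B5, B5–B6

The largest bag has 3 vertices, giving width 2; this decomposition certifies tw(G) ≤ 2. For the lower bound, the 3 vertices {3, 4, 8} are pairwise adjacent, and any tree decomposition puts a clique entirely inside one bag — forcing width ≥ 2. Combining the bounds, tw(G) = 2.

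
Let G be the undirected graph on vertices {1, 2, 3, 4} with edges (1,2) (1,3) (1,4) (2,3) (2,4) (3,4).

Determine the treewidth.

A width-3 tree decomposition is:
Bags: B1 = {1, 2, 3, 4}
Tree: (single bag)
With just one bag of size 4, the width is 4 − 1 = 3, so tw(G) ≤ 3. For the lower bound, the 4 vertices {1, 2, 3, 4} are pairwise adjacent, and any tree decomposition puts a clique entirely inside one bag — forcing width ≥ 3. Therefore the treewidth is 3.

3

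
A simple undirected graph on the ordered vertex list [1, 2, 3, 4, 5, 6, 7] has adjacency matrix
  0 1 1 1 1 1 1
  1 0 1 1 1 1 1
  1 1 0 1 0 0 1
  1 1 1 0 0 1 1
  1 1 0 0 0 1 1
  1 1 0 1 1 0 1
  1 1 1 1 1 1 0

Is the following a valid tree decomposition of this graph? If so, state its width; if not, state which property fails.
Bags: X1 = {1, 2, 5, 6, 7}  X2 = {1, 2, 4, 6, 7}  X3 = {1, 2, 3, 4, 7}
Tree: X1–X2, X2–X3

Yes; width 4.

Every vertex of G appears in some bag (union = {1, 2, 3, 4, 5, 6, 7}); every edge is covered by a bag; and for each vertex v the set of bags containing v is connected in the bag tree. The decomposition is therefore valid. The largest bag has 5 vertices, so the width is 4.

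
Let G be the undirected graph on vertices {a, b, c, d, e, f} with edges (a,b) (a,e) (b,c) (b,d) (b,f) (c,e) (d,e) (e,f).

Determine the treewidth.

A width-2 tree decomposition is:
Bags: B1 = {b, d, e}  B2 = {b, c, e}  B3 = {b, e, f}  B4 = {a, b, e}
Tree: B1–B2, B2–B3, B3–B4
Each bag holds 3 vertices, so the decomposition has width 2, which upper-bounds the treewidth. Since b–d–e–c–b is a cycle in G, G is not acyclic. Forests are exactly the graphs of treewidth ≤ 1, so tw(G) ≥ 2. Hence tw(G) = 2 exactly.

2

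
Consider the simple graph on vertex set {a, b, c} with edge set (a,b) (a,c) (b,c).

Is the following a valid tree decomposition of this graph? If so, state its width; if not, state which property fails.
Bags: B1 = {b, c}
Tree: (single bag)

A tree decomposition must satisfy three properties: every vertex lies in some bag; for every edge, both endpoints lie together in some bag; and for every vertex, the bags containing it form a connected subtree. Here vertex a appears in no bag, so the decomposition is invalid.

No — vertex a appears in no bag.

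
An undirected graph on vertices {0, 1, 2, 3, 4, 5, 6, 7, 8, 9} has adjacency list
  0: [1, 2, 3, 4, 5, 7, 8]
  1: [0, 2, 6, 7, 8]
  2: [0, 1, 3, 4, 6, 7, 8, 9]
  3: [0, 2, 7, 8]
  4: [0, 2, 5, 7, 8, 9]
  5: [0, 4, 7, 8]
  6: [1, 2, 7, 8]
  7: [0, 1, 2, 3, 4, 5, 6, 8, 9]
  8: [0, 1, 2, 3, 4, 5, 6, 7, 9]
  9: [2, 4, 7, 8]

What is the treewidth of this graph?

4

A width-4 tree decomposition is:
Bags: B1 = {0, 2, 4, 7, 8}  B2 = {0, 2, 3, 7, 8}  B3 = {0, 1, 2, 7, 8}  B4 = {2, 4, 7, 8, 9}  B5 = {0, 4, 5, 7, 8}  B6 = {1, 2, 6, 7, 8}
Tree: B1–B2, B1–B3, B1–B4, B1–B5, B3–B6
The largest bag has 5 vertices, giving width 4; this decomposition certifies tw(G) ≤ 4. For the lower bound, the 5 vertices {0, 1, 2, 7, 8} are pairwise adjacent, and any tree decomposition puts a clique entirely inside one bag — forcing width ≥ 4. The upper and lower bounds meet at 4, so that is the treewidth.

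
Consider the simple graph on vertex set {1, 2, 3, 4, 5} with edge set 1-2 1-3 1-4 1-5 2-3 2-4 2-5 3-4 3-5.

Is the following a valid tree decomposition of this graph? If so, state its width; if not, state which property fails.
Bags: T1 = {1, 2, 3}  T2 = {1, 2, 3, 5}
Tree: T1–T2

A tree decomposition must satisfy three properties: every vertex lies in some bag; for every edge, both endpoints lie together in some bag; and for every vertex, the bags containing it form a connected subtree. Here vertex 4 appears in no bag, so the decomposition is invalid.

No — vertex 4 appears in no bag.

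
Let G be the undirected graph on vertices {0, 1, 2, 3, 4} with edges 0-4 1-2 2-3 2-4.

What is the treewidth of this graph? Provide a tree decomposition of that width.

Every bag has size at most 2, so the width is 2 − 1 = 1 and tw(G) ≤ 1. Since G has at least one edge (e.g. 4–2), it is not an edgeless graph, so tw(G) ≥ 1. The upper and lower bounds meet at 1, so that is the treewidth.

Treewidth 1.
One optimal decomposition is:
Bags: B1 = {2, 4}  B2 = {2, 3}  B3 = {0, 4}  B4 = {1, 2}
Tree: B1–B2, B1–B3, B1–B4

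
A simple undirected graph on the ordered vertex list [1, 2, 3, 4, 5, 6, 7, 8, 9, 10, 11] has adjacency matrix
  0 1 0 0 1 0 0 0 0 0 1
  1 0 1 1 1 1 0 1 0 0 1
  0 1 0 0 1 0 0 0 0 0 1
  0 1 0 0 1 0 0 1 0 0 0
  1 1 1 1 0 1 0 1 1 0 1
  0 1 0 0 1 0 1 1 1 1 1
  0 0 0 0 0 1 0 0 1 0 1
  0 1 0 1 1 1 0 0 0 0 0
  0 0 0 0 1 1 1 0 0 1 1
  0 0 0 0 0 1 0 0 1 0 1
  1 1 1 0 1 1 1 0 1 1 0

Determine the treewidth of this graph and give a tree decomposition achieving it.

The largest bag has 4 vertices, giving width 3; this decomposition certifies tw(G) ≤ 3. On the other hand G contains the 4-clique {6, 9, 10, 11}. A clique must lie in a single bag of any decomposition, so no decomposition can have width below 3. The upper and lower bounds meet at 3, so that is the treewidth.

Treewidth 3.
One optimal decomposition is:
Bags: B1 = {5, 6, 9, 11}  B2 = {2, 5, 6, 11}  B3 = {6, 9, 10, 11}  B4 = {2, 3, 5, 11}  B5 = {1, 2, 5, 11}  B6 = {2, 5, 6, 8}  B7 = {6, 7, 9, 11}  B8 = {2, 4, 5, 8}
Tree: B1–B2, B1–B3, B2–B4, B4–B5, B2–B6, B1–B7, B6–B8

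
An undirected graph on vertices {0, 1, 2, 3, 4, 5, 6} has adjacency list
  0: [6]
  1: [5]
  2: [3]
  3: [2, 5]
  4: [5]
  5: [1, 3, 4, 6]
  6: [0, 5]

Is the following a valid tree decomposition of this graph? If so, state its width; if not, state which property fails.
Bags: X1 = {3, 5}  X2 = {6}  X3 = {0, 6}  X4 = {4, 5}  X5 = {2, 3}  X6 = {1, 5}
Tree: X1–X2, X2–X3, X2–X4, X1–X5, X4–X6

No — edge (5,6) lies in no bag.

A tree decomposition must satisfy three properties: every vertex lies in some bag; for every edge, both endpoints lie together in some bag; and for every vertex, the bags containing it form a connected subtree. Here edge (5,6) lies in no bag, so the decomposition is invalid.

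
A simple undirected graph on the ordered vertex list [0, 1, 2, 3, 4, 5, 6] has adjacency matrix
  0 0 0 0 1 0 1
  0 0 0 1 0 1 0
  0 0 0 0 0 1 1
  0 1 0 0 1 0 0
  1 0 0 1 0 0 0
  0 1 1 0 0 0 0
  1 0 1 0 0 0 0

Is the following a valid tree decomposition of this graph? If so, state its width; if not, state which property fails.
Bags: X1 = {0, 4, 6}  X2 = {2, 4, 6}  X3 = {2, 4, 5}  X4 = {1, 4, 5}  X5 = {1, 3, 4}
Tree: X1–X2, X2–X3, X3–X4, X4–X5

Every vertex of G appears in some bag (union = {0, 1, 2, 3, 4, 5, 6}); every edge is covered by a bag; and for each vertex v the set of bags containing v is connected in the bag tree. The decomposition is therefore valid. The largest bag has 3 vertices, so the width is 2.

Yes; width 2.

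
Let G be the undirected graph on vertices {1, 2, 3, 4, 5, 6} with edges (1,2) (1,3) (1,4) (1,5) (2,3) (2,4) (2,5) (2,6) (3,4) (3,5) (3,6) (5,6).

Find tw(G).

3

A width-3 tree decomposition is:
Bags: B1 = {1, 2, 3, 5}  B2 = {1, 2, 3, 4}  B3 = {2, 3, 5, 6}
Tree: B1–B2, B1–B3
Each bag holds 4 vertices, so the decomposition has width 3, which upper-bounds the treewidth. For the lower bound, the 4 vertices {1, 2, 3, 4} are pairwise adjacent, and any tree decomposition puts a clique entirely inside one bag — forcing width ≥ 3. Hence tw(G) = 3 exactly.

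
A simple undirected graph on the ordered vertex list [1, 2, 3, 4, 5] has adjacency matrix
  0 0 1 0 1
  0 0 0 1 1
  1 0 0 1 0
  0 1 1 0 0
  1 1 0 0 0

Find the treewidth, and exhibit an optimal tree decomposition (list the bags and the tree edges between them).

The largest bag has 3 vertices, giving width 2; this decomposition certifies tw(G) ≤ 2. For the lower bound, G contains the cycle 4–2–5–1–3–4, so G is not a forest; only forests have treewidth ≤ 1, hence tw(G) ≥ 2. Combining the bounds, tw(G) = 2.

Treewidth 2.
One optimal decomposition is:
Bags: B1 = {2, 4, 5}  B2 = {1, 4, 5}  B3 = {1, 3, 4}
Tree: B1–B2, B2–B3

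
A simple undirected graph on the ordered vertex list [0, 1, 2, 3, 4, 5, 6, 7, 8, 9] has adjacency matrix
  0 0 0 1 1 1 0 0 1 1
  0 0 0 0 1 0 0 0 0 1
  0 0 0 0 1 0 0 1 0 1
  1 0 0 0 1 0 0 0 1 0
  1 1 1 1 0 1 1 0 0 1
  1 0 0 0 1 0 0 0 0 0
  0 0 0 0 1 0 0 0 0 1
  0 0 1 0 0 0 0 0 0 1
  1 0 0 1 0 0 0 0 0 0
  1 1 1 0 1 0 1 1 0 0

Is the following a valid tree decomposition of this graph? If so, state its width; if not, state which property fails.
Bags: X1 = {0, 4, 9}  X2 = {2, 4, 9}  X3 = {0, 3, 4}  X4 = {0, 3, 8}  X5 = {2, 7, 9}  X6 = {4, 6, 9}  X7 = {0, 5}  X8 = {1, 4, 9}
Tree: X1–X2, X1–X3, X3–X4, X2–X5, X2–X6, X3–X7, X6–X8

No — edge (4,5) lies in no bag.

A tree decomposition must satisfy three properties: every vertex lies in some bag; for every edge, both endpoints lie together in some bag; and for every vertex, the bags containing it form a connected subtree. Here edge (4,5) lies in no bag, so the decomposition is invalid.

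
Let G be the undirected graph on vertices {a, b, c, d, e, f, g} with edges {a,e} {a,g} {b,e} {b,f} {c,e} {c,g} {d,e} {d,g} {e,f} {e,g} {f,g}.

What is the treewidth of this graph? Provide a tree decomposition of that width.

Each bag holds 3 vertices, so the decomposition has width 2, which upper-bounds the treewidth. On the other hand G contains the 3-clique {d, e, g}. A clique must lie in a single bag of any decomposition, so no decomposition can have width below 2. Therefore the treewidth is 2.

Treewidth 2.
One optimal decomposition is:
Bags: B1 = {a, e, g}  B2 = {e, f, g}  B3 = {c, e, g}  B4 = {d, e, g}  B5 = {b, e, f}
Tree: B1–B2, B2–B3, B3–B4, B2–B5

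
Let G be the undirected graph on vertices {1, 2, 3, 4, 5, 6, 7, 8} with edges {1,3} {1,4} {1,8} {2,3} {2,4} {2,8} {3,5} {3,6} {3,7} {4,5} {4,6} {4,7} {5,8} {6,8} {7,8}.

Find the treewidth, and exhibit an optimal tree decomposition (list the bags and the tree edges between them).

Treewidth 3.
One optimal decomposition is:
Bags: B1 = {3, 4, 7, 8}  B2 = {3, 4, 5, 8}  B3 = {1, 3, 4, 8}  B4 = {3, 4, 6, 8}  B5 = {2, 3, 4, 8}
Tree: B1–B2, B2–B3, B3–B4, B4–B5

Each bag holds 4 vertices, so the decomposition has width 3, which upper-bounds the treewidth. For the lower bound: the 4 vertex sets {7,8}, {4,5}, {3}, {1} are disjoint, each induces a connected subgraph, and every pair is joined by at least one edge of G. Contracting each set to a single vertex therefore yields K_{4} as a minor, and since treewidth is minor-monotone, tw(G) ≥ tw(K_{4}) = 3. Combining the bounds, tw(G) = 3.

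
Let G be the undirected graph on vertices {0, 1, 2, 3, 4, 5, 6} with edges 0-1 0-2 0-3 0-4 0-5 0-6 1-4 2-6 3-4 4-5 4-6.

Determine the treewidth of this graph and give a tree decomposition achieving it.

Treewidth 2.
One such decomposition:
Bags: B1 = {0, 3, 4}  B2 = {0, 1, 4}  B3 = {0, 4, 6}  B4 = {0, 4, 5}  B5 = {0, 2, 6}
Tree: B1–B2, B2–B3, B2–B4, B3–B5

Every bag has size at most 3, so the width is 3 − 1 = 2 and tw(G) ≤ 2. For the lower bound, the 3 vertices {0, 2, 6} are pairwise adjacent, and any tree decomposition puts a clique entirely inside one bag — forcing width ≥ 2. Combining the bounds, tw(G) = 2.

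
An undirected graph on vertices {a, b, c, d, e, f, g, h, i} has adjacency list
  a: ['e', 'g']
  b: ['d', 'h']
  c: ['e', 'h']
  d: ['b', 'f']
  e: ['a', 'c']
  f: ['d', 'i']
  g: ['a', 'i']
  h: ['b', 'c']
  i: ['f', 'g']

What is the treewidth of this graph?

A width-2 tree decomposition is:
Bags: B1 = {a, e, g}  B2 = {c, e, g}  B3 = {c, g, h}  B4 = {b, g, h}  B5 = {b, d, g}  B6 = {d, f, g}  B7 = {f, g, i}
Tree: B1–B2, B2–B3, B3–B4, B4–B5, B5–B6, B6–B7
The largest bag has 3 vertices, giving width 2; this decomposition certifies tw(G) ≤ 2. The edges g–a–e–c–h–b–d–f–i–g form a cycle, so G is not a tree and its treewidth is at least 2. The upper and lower bounds meet at 2, so that is the treewidth.

2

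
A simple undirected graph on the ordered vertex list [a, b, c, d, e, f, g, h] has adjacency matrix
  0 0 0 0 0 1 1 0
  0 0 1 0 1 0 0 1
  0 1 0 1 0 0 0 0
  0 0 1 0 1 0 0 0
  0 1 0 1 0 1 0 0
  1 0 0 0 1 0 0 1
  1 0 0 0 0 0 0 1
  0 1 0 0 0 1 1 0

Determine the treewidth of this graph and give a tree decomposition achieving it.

Treewidth 2.
One optimal decomposition is:
Bags: B1 = {b, c, d}  B2 = {b, d, e}  B3 = {b, e, h}  B4 = {e, f, h}  B5 = {f, g, h}  B6 = {a, f, g}
Tree: B1–B2, B2–B3, B3–B4, B4–B5, B5–B6

The largest bag has 3 vertices, giving width 2; this decomposition certifies tw(G) ≤ 2. The edges c–d–e–b–c form a cycle, so G is not a tree and its treewidth is at least 2. The upper and lower bounds meet at 2, so that is the treewidth.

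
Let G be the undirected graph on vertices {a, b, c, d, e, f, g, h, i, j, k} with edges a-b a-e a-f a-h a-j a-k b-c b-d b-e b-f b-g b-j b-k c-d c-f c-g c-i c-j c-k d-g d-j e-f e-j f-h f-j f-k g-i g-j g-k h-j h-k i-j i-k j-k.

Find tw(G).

A width-4 tree decomposition is:
Bags: B1 = {b, c, f, j, k}  B2 = {a, b, f, j, k}  B3 = {b, c, g, j, k}  B4 = {c, g, i, j, k}  B5 = {b, c, d, g, j}  B6 = {a, b, e, f, j}  B7 = {a, f, h, j, k}
Tree: B1–B2, B1–B3, B3–B4, B3–B5, B2–B6, B2–B7
Each bag holds 5 vertices, so the decomposition has width 4, which upper-bounds the treewidth. Conversely, {b, c, d, g, j} is a clique of size 5, and the vertices of any clique must share a bag in every tree decomposition; so some bag has ≥ 5 vertices and tw(G) ≥ 4. The upper and lower bounds meet at 4, so that is the treewidth.

4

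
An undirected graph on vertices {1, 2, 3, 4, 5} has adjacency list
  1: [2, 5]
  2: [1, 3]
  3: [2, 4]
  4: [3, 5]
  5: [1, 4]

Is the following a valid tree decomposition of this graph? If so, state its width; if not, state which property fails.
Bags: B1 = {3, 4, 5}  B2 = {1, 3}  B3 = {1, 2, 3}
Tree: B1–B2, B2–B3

A tree decomposition must satisfy three properties: every vertex lies in some bag; for every edge, both endpoints lie together in some bag; and for every vertex, the bags containing it form a connected subtree. Here edge (5,1) lies in no bag, so the decomposition is invalid.

No — edge (5,1) lies in no bag.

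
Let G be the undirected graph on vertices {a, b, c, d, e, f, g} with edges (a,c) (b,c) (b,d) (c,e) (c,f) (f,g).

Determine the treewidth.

1

A width-1 tree decomposition is:
Bags: B1 = {b, c}  B2 = {a, c}  B3 = {c, f}  B4 = {c, e}  B5 = {b, d}  B6 = {f, g}
Tree: B1–B2, B1–B3, B3–B4, B1–B5, B3–B6
The largest bag has 2 vertices, giving width 1; this decomposition certifies tw(G) ≤ 1. Any graph with an edge has treewidth ≥ 1, and G has the edge b–c. Combining the bounds, tw(G) = 1.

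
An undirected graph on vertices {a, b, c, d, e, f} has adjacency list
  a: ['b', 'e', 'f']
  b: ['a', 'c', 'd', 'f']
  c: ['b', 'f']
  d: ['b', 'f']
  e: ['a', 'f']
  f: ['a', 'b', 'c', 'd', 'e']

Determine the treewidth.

A width-2 tree decomposition is:
Bags: B1 = {a, b, f}  B2 = {a, e, f}  B3 = {b, d, f}  B4 = {b, c, f}
Tree: B1–B2, B1–B3, B1–B4
The largest bag has 3 vertices, giving width 2; this decomposition certifies tw(G) ≤ 2. Conversely, {a, e, f} is a clique of size 3, and the vertices of any clique must share a bag in every tree decomposition; so some bag has ≥ 3 vertices and tw(G) ≥ 2. Therefore the treewidth is 2.

2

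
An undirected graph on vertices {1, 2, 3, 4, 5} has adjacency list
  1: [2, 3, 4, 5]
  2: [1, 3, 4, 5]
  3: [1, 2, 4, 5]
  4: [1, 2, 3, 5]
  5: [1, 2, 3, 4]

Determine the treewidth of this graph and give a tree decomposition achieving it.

Treewidth 4.
One such decomposition:
Bags: B1 = {1, 2, 3, 4, 5}
Tree: (single bag)

With just one bag of size 5, the width is 5 − 1 = 4, so tw(G) ≤ 4. On the other hand G contains the 5-clique {1, 2, 3, 4, 5}. A clique must lie in a single bag of any decomposition, so no decomposition can have width below 4. Therefore the treewidth is 4.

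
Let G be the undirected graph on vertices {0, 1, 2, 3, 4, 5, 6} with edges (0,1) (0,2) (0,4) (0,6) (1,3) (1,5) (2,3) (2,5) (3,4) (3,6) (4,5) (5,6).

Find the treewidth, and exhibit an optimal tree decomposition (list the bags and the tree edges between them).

Treewidth 3.
One such decomposition:
Bags: B1 = {0, 3, 5, 6}  B2 = {0, 3, 4, 5}  B3 = {0, 2, 3, 5}  B4 = {0, 1, 3, 5}
Tree: B1–B2, B2–B3, B3–B4

The largest bag has 4 vertices, giving width 3; this decomposition certifies tw(G) ≤ 3. For the lower bound: the 4 vertex sets {3,6}, {4,5}, {0}, {2} are disjoint, each induces a connected subgraph, and every pair is joined by at least one edge of G. Contracting each set to a single vertex therefore yields K_{4} as a minor, and since treewidth is minor-monotone, tw(G) ≥ tw(K_{4}) = 3. Hence tw(G) = 3 exactly.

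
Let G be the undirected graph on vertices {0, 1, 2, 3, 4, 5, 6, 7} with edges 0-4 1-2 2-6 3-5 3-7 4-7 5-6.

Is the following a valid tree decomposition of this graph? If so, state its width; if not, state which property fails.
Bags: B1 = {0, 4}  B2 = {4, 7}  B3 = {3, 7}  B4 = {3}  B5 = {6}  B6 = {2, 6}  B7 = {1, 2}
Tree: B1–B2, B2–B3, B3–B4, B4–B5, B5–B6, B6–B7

No — vertex 5 appears in no bag.

A tree decomposition must satisfy three properties: every vertex lies in some bag; for every edge, both endpoints lie together in some bag; and for every vertex, the bags containing it form a connected subtree. Here vertex 5 appears in no bag, so the decomposition is invalid.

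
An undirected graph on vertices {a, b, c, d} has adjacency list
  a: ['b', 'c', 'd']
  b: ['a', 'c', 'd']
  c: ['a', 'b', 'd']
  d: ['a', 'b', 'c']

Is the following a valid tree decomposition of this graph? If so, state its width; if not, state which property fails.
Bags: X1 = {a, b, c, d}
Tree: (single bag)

Yes; width 3.

Every vertex of G appears in some bag (union = {a, b, c, d}); every edge is covered by a bag; and for each vertex v the set of bags containing v is connected in the bag tree. The decomposition is therefore valid. The largest bag has 4 vertices, so the width is 3.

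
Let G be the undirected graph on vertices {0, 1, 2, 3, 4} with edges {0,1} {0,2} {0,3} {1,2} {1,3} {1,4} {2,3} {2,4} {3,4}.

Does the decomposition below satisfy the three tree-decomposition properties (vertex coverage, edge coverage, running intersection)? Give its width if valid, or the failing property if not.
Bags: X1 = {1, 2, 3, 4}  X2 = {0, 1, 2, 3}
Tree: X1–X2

Checking the three conditions: (i) the bags cover all of {0, 1, 2, 3, 4}; (ii) for each edge, some bag contains both endpoints; (iii) the bags containing any fixed vertex form a subtree. All hold, so the decomposition is valid with width 4 − 1 = 3.

Yes; width 3.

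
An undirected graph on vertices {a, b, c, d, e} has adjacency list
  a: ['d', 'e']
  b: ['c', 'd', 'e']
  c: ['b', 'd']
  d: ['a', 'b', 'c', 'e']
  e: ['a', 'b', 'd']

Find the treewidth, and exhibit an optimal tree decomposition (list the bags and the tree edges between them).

Treewidth 2.
One such decomposition:
Bags: B1 = {b, c, d}  B2 = {b, d, e}  B3 = {a, d, e}
Tree: B1–B2, B2–B3

Every bag has size at most 3, so the width is 3 − 1 = 2 and tw(G) ≤ 2. Conversely, {a, d, e} is a clique of size 3, and the vertices of any clique must share a bag in every tree decomposition; so some bag has ≥ 3 vertices and tw(G) ≥ 2. The upper and lower bounds meet at 2, so that is the treewidth.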